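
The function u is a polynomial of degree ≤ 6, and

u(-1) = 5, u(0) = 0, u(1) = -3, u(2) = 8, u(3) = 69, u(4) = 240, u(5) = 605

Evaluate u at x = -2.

First differences: -5, -3, 11, 61, 171, 365. Second differences: 2, 14, 50, 110, 194. Third differences: 12, 36, 60, 84. Fourth differences: 24, 24, 24.
Level-4 differences are constant, so u has degree 4.
Fitting a degree-4 polynomial gives u(x) = x^4 - 4x.
Then u(-2) = 24.

24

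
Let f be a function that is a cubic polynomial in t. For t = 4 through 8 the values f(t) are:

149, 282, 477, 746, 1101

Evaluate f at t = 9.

Write f(t) = at³ + bt² + ct + d; the 5 given values yield a linear system in the 4 coefficients.
Solving, f(t) = 2t³ + t² + 2t - 3.
Then f(9) = 1554.

1554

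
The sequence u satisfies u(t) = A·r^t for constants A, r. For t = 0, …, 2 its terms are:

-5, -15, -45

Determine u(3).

-135

Consecutive ratio: -15/(-5) = 3, and -45/(-15) = 3, so r = 3.
Then A·3^0 = -5 gives A = -5, and u(t) = -5·3^t.
u(3) = -5·3^3 = -135.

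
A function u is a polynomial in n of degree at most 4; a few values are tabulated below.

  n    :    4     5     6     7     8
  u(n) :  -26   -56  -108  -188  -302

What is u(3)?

First differences: -30, -52, -80, -114. Second differences: -22, -28, -34. Third differences: -6, -6.
Level-3 differences are constant, so u has degree 3.
Fitting a degree-3 polynomial gives u(n) = -n³ + 4n² - 5n - 6.
Then u(3) = -12.

-12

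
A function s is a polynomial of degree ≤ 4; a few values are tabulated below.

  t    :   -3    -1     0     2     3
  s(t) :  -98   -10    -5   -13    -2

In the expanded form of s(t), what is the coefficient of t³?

2

Write s(t) = at^4 + bt³ + ct² + dt + e; the 5 given values yield a linear system in the 5 coefficients.
Solving, the leading coefficient vanishes, and s(t) = 2t³ - 5t² - 2t - 5.
The coefficient of t³ is 2.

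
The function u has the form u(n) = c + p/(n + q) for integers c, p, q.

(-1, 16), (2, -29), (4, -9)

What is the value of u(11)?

-2

(u(n) − c)(n + q) = p for each data point; the three points give a linear system in c and q, then p follows.
Solving: c = 1, q = -1, p = -30, so u(n) = 1 − 30/(n − 1).
Then u(11) = 1 − 30/10 = -2.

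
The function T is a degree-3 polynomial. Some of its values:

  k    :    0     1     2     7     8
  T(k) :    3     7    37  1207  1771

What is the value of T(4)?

Write T(k) = ak³ + bk² + ck + d; the 5 given values yield a linear system in the 4 coefficients.
Solving, T(k) = 3k³ + 4k² - 3k + 3.
Then T(4) = 247.

247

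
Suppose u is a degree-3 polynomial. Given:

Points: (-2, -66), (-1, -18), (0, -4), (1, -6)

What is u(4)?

72

Write u(n) = an³ + bn² + cn + d; the 4 given values yield a linear system in the 4 coefficients.
Solving, u(n) = 3n³ - 8n² + 3n - 4.
Then u(4) = 72.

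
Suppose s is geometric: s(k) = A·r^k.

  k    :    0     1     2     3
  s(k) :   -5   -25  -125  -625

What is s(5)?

-15625

Consecutive ratio: -25/(-5) = 5, and -125/(-25) = 5, so r = 5.
Then A·5^0 = -5 gives A = -5, and s(k) = -5·5^k.
s(5) = -5·5^5 = -15625.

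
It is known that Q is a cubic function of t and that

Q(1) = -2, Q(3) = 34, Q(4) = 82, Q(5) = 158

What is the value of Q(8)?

Write Q(t) = at³ + bt² + ct + d; the 4 given values yield a linear system in the 4 coefficients.
Solving, Q(t) = t³ + 2t² - 3t - 2.
Then Q(8) = 614.

614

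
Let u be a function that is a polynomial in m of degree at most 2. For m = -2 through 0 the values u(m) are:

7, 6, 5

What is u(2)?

First differences: -1, -1.
Level-1 differences are constant, so u has degree 1.
Fitting a degree-1 polynomial gives u(m) = -m + 5.
Then u(2) = 3.

3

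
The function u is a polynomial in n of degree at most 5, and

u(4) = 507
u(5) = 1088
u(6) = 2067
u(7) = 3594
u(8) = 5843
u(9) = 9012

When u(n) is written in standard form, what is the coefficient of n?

First differences: 581, 979, 1527, 2249, 3169. Second differences: 398, 548, 722, 920. Third differences: 150, 174, 198. Fourth differences: 24, 24.
Level-4 differences are constant, so u has degree 4.
Fitting a degree-4 polynomial gives u(n) = n^4 + 3n³ + 3n² + 2n + 3.
The coefficient of n is 2.

2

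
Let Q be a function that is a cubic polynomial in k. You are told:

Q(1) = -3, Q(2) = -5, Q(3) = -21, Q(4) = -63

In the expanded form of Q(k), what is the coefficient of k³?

Write Q(k) = ak³ + bk² + ck + d; the 4 given values yield a linear system in the 4 coefficients.
Solving, Q(k) = -2k³ + 5k² - 3k - 3.
The coefficient of k³ is -2.

-2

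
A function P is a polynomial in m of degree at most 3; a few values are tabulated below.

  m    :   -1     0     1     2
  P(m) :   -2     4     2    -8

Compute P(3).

First differences: 6, -2, -10. Second differences: -8, -8.
Level-2 differences are constant, so P has degree 2.
Fitting a degree-2 polynomial gives P(m) = -4m² + 2m + 4.
Then P(3) = -26.

-26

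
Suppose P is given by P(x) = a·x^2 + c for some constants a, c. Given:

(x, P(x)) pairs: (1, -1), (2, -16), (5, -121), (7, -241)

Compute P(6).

-176

From P(1) = -1 and P(2) = -16: 1a + c = -1 and 4a + c = -16.
Subtracting: 3a = -15, so a = -5; then c = -1 − (-5)·1 = 4.
So P(x) = -5x² + 4, and P(6) = -176.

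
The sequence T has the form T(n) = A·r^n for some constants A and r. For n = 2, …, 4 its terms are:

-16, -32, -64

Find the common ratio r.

2

Consecutive ratio: -32/(-16) = 2, and -64/(-32) = 2, so r = 2.
Then A·2^2 = -16 gives A = -4, and T(n) = -4·2^n.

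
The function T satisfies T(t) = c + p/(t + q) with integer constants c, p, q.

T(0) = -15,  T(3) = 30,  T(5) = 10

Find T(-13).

(T(t) − c)(t + q) = p for each data point; the three points give a linear system in c and q, then p follows.
Solving: c = 0, q = -2, p = 30, so T(t) = 30/(t − 2).
Then T(-13) = 0 + 30/(-15) = -2.

-2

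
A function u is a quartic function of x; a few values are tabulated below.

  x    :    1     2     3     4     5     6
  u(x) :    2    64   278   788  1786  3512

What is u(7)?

Write u(x) = ax^4 + bx³ + cx² + dx + e; the 6 given values yield a linear system in the 5 coefficients.
Solving, u(x) = 2x^4 + 4x³ + 2x² - 2x - 4.
Then u(7) = 6254.

6254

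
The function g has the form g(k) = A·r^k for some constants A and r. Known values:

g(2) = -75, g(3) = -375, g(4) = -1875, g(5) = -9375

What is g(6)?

-46875

Consecutive ratio: -375/(-75) = 5, and -1875/(-375) = 5, so r = 5.
Then A·5^2 = -75 gives A = -3, and g(k) = -3·5^k.
g(6) = -3·5^6 = -46875.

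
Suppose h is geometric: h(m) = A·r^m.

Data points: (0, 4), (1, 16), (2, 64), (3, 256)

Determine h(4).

Consecutive ratio: 16/4 = 4, and 64/16 = 4, so r = 4.
Then A·4^0 = 4 gives A = 4, and h(m) = 4·4^m.
h(4) = 4·4^4 = 1024.

1024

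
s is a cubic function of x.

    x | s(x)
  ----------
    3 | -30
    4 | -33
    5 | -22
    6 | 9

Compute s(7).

66

Write s(x) = ax³ + bx² + cx + d; the 4 given values yield a linear system in the 4 coefficients.
Solving, s(x) = x³ - 5x² - 5x + 3.
Then s(7) = 66.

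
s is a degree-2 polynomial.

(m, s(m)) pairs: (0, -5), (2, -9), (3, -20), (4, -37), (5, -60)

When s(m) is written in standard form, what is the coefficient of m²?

Write s(m) = am² + bm + c; the 5 given values yield a linear system in the 3 coefficients.
Solving, s(m) = -3m² + 4m - 5.
The coefficient of m² is -3.

-3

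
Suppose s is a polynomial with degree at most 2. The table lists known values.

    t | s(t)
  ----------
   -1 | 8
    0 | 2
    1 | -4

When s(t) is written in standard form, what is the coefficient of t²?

0

Write s(t) = at² + bt + c; the 3 given values yield a linear system in the 3 coefficients.
Solving, the leading coefficient vanishes, and s(t) = -6t + 2.
The coefficient of t² is 0.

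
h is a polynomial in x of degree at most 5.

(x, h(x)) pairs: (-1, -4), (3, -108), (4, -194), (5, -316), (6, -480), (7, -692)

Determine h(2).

Write h(x) = ax^5 + bx^4 + cx³ + dx² + ex + p; the 6 given values yield a linear system in the 6 coefficients.
Solving, the top 2 coefficients vanish, and h(x) = -x³ - 6x² - 7x - 6.
Then h(2) = -52.

-52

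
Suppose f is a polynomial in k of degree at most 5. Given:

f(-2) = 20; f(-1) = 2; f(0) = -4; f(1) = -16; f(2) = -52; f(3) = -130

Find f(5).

First differences: -18, -6, -12, -36, -78. Second differences: 12, -6, -24, -42. Third differences: -18, -18, -18.
Level-3 differences are constant, so f has degree 3.
Fitting a degree-3 polynomial gives f(k) = -3k³ - 3k² - 6k - 4.
Then f(5) = -484.

-484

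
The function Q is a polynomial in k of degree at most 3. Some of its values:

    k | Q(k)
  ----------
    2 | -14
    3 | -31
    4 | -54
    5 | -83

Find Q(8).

-206

First differences: -17, -23, -29. Second differences: -6, -6.
Level-2 differences are constant, so Q has degree 2.
Fitting a degree-2 polynomial gives Q(k) = -3k² - 2k + 2.
Then Q(8) = -206.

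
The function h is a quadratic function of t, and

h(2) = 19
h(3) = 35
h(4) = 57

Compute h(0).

5

Write h(t) = at² + bt + c; the 3 given values yield a linear system in the 3 coefficients.
Solving, h(t) = 3t² + t + 5.
Then h(0) = 5.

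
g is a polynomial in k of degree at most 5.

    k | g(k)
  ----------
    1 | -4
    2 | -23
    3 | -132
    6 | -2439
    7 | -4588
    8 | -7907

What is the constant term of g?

-3

Write g(k) = ak^5 + bk^4 + ck³ + dk² + ek + p; the 6 given values yield a linear system in the 6 coefficients.
Solving, the leading coefficient vanishes, and g(k) = -2k^4 + 5k² - 4k - 3.
The constant term is g(0) = -3.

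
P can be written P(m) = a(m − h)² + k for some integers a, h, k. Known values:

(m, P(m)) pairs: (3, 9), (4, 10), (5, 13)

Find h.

3

First differences 1, 3; second difference 2 = 2a, so a = 1.
Expanding, the m-coefficient is −2ah = -2h; matching it to the data gives h = 3, and then k = 9.
So P(m) = 1(m − 3)² + 9.
Hence h = 3.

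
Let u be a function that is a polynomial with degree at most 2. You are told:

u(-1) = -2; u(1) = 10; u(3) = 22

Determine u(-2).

Write u(t) = at² + bt + c; the 3 given values yield a linear system in the 3 coefficients.
Solving, the leading coefficient vanishes, and u(t) = 6t + 4.
Then u(-2) = -8.

-8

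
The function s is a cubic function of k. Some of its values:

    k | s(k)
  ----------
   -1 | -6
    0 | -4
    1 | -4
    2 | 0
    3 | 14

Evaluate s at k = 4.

First differences: 2, 0, 4, 14. Second differences: -2, 4, 10. Third differences: 6, 6.
Level-3 differences are constant, so s has degree 3.
Fitting a degree-3 polynomial gives s(k) = k³ - k² - 4.
Then s(4) = 44.

44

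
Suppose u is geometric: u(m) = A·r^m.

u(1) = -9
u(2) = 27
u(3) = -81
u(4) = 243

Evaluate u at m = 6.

2187

Consecutive ratio: 27/(-9) = -3, and -81/27 = -3, so r = -3.
Then A·(-3)^1 = -9 gives A = 3, and u(m) = 3·(-3)^m.
u(6) = 3·(-3)^6 = 2187.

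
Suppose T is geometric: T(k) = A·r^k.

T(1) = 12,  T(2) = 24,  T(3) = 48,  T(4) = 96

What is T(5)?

192

Consecutive ratio: 24/12 = 2, and 48/24 = 2, so r = 2.
Then A·2^1 = 12 gives A = 6, and T(k) = 6·2^k.
T(5) = 6·2^5 = 192.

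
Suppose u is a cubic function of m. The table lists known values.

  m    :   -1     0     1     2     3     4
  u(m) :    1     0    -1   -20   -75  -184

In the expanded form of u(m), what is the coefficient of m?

2

First differences: -1, -1, -19, -55, -109. Second differences: 0, -18, -36, -54. Third differences: -18, -18, -18.
Level-3 differences are constant, so u has degree 3.
Fitting a degree-3 polynomial gives u(m) = -3m³ + 2m.
The coefficient of m is 2.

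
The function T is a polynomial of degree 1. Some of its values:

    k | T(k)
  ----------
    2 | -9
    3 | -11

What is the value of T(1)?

Write T(k) = ak + b; the 2 given values yield a linear system in the 2 coefficients.
Solving, T(k) = -2k - 5.
Then T(1) = -7.

-7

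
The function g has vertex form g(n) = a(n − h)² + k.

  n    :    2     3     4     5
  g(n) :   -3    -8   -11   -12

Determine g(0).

First differences -5, -3, -1; second difference 2 = 2a, so a = 1.
Expanding, the n-coefficient is −2ah = -2h; matching it to the data gives h = 5, and then k = -12.
So g(n) = 1(n − 5)² − 12.
g(0) = 1·(-5)² − 12 = 13.

13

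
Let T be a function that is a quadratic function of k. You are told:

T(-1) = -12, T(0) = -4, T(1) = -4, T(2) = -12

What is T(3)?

Write T(k) = ak² + bk + c; the 4 given values yield a linear system in the 3 coefficients.
Solving, T(k) = -4k² + 4k - 4.
Then T(3) = -28.

-28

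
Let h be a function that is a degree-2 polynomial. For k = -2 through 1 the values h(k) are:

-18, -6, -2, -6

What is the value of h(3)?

Write h(k) = ak² + bk + c; the 4 given values yield a linear system in the 3 coefficients.
Solving, h(k) = -4k² - 2.
Then h(3) = -38.

-38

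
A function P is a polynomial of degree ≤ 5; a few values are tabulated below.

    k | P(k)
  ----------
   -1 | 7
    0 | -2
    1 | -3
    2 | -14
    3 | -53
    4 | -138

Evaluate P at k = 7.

Write P(k) = ak^5 + bk^4 + ck³ + dk² + ek + p; the 6 given values yield a linear system in the 6 coefficients.
Solving, the top 2 coefficients vanish, and P(k) = -3k³ + 4k² - 2k - 2.
Then P(7) = -849.

-849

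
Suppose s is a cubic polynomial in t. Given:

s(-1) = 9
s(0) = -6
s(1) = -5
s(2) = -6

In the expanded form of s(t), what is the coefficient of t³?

-3

Write s(t) = at³ + bt² + ct + d; the 4 given values yield a linear system in the 4 coefficients.
Solving, s(t) = -3t³ + 8t² - 4t - 6.
The coefficient of t³ is -3.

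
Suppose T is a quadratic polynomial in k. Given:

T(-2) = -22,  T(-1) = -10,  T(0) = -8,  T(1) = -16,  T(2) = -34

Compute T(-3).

-44

Write T(k) = ak² + bk + c; the 5 given values yield a linear system in the 3 coefficients.
Solving, T(k) = -5k² - 3k - 8.
Then T(-3) = -44.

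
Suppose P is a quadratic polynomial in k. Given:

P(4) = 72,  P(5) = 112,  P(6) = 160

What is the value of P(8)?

Write P(k) = ak² + bk + c; the 3 given values yield a linear system in the 3 coefficients.
Solving, P(k) = 4k² + 4k - 8.
Then P(8) = 280.

280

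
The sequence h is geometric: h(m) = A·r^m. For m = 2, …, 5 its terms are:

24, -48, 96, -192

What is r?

-2

Consecutive ratio: -48/24 = -2, and 96/(-48) = -2, so r = -2.
Then A·(-2)^2 = 24 gives A = 6, and h(m) = 6·(-2)^m.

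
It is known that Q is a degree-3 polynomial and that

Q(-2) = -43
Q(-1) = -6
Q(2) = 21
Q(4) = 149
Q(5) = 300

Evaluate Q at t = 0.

Write Q(t) = at³ + bt² + ct + d; the 5 given values yield a linear system in the 4 coefficients.
Solving, Q(t) = 3t³ - 4t² + 4t + 5.
Then Q(0) = 5.

5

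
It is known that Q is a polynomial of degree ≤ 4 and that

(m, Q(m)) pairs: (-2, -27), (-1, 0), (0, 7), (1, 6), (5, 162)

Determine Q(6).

301

Write Q(m) = am^4 + bm³ + cm² + dm + e; the 5 given values yield a linear system in the 5 coefficients.
Solving, the leading coefficient vanishes, and Q(m) = 2m³ - 4m² + m + 7.
Then Q(6) = 301.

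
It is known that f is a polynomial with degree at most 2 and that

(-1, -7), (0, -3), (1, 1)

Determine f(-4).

-19

First differences: 4, 4.
Level-1 differences are constant, so f has degree 1.
Fitting a degree-1 polynomial gives f(t) = 4t - 3.
Then f(-4) = -19.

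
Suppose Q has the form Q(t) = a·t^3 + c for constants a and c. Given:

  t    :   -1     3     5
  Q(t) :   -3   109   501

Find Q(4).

257

From Q(-1) = -3 and Q(3) = 109: -1a + c = -3 and 27a + c = 109.
Subtracting: 28a = 112, so a = 4; then c = -3 − 4·(-1) = 1.
So Q(t) = 4t³ + 1, and Q(4) = 257.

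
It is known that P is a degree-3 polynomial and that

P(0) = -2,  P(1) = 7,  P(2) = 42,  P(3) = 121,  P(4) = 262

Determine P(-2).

-14

First differences: 9, 35, 79, 141. Second differences: 26, 44, 62. Third differences: 18, 18.
Level-3 differences are constant, so P has degree 3.
Fitting a degree-3 polynomial gives P(n) = 3n³ + 4n² + 2n - 2.
Then P(-2) = -14.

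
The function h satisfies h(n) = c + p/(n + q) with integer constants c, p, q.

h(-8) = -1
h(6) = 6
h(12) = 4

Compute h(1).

(h(n) − c)(n + q) = p for each data point; the three points give a linear system in c and q, then p follows.
Solving: c = 2, q = 0, p = 24, so h(n) = 2 + 24/(n + 0).
Then h(1) = 2 + 24/1 = 26.

26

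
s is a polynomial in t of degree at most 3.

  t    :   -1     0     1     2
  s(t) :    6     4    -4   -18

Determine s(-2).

2

First differences: -2, -8, -14. Second differences: -6, -6.
Level-2 differences are constant, so s has degree 2.
Fitting a degree-2 polynomial gives s(t) = -3t² - 5t + 4.
Then s(-2) = 2.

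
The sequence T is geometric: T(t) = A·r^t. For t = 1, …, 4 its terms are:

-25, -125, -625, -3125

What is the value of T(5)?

-15625

Consecutive ratio: -125/(-25) = 5, and -625/(-125) = 5, so r = 5.
Then A·5^1 = -25 gives A = -5, and T(t) = -5·5^t.
T(5) = -5·5^5 = -15625.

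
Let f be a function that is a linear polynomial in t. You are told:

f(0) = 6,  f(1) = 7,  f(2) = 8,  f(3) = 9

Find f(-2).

First differences: 1, 1, 1.
Level-1 differences are constant, so f has degree 1.
Fitting a degree-1 polynomial gives f(t) = t + 6.
Then f(-2) = 4.

4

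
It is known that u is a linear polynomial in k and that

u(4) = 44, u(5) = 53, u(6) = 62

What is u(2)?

First differences: 9, 9.
Level-1 differences are constant, so u has degree 1.
Fitting a degree-1 polynomial gives u(k) = 9k + 8.
Then u(2) = 26.

26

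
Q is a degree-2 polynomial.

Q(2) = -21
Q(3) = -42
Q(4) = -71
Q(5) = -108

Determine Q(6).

Write Q(n) = an² + bn + c; the 4 given values yield a linear system in the 3 coefficients.
Solving, Q(n) = -4n² - n - 3.
Then Q(6) = -153.

-153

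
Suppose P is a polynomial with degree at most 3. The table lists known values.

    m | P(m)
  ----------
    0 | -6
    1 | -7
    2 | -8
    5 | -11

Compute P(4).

Write P(m) = am³ + bm² + cm + d; the 4 given values yield a linear system in the 4 coefficients.
Solving, the top 2 coefficients vanish, and P(m) = -m - 6.
Then P(4) = -10.

-10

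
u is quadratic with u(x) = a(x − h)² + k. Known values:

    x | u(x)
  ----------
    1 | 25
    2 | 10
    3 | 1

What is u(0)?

46

First differences -15, -9; second difference 6 = 2a, so a = 3.
Expanding, the x-coefficient is −2ah = -6h; matching it to the data gives h = 4, and then k = -2.
So u(x) = 3(x − 4)² − 2.
u(0) = 3·(-4)² − 2 = 46.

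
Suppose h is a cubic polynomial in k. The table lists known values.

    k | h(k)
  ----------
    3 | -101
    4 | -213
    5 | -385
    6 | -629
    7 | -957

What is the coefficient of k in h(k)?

4

First differences: -112, -172, -244, -328. Second differences: -60, -72, -84. Third differences: -12, -12.
Level-3 differences are constant, so h has degree 3.
Fitting a degree-3 polynomial gives h(k) = -2k³ - 6k² + 4k - 5.
The coefficient of k is 4.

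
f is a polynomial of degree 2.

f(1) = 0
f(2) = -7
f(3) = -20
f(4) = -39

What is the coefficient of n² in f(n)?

First differences: -7, -13, -19. Second differences: -6, -6.
Level-2 differences are constant, so f has degree 2.
Fitting a degree-2 polynomial gives f(n) = -3n² + 2n + 1.
The coefficient of n² is -3.

-3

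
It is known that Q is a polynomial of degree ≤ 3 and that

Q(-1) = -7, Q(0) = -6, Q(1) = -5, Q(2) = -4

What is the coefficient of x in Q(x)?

Write Q(x) = ax³ + bx² + cx + d; the 4 given values yield a linear system in the 4 coefficients.
Solving, the top 2 coefficients vanish, and Q(x) = x - 6.
The coefficient of x is 1.

1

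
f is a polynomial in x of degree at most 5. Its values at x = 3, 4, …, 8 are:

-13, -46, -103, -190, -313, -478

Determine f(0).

2

Write f(x) = ax^5 + bx^4 + cx³ + dx² + ex + p; the 6 given values yield a linear system in the 6 coefficients.
Solving, the top 2 coefficients vanish, and f(x) = -x³ + 4x + 2.
Then f(0) = 2.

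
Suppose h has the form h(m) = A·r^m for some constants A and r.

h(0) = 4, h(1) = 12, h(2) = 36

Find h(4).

Consecutive ratio: 12/4 = 3, and 36/12 = 3, so r = 3.
Then A·3^0 = 4 gives A = 4, and h(m) = 4·3^m.
h(4) = 4·3^4 = 324.

324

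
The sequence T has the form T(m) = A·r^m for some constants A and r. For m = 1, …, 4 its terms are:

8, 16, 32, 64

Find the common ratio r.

Consecutive ratio: 16/8 = 2, and 32/16 = 2, so r = 2.
Then A·2^1 = 8 gives A = 4, and T(m) = 4·2^m.

2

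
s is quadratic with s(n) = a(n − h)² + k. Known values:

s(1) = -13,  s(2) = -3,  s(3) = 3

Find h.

First differences 10, 6; second difference -4 = 2a, so a = -2.
Expanding, the n-coefficient is −2ah = 4h; matching it to the data gives h = 4, and then k = 5.
So s(n) = -2(n − 4)² + 5.
Hence h = 4.

4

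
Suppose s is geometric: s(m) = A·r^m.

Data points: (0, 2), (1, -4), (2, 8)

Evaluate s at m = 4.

32

Consecutive ratio: -4/2 = -2, and 8/(-4) = -2, so r = -2.
Then A·(-2)^0 = 2 gives A = 2, and s(m) = 2·(-2)^m.
s(4) = 2·(-2)^4 = 32.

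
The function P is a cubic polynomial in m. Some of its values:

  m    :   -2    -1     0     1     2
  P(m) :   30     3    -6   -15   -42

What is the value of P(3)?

-105

First differences: -27, -9, -9, -27. Second differences: 18, 0, -18. Third differences: -18, -18.
Level-3 differences are constant, so P has degree 3.
Fitting a degree-3 polynomial gives P(m) = -3m³ - 6m - 6.
Then P(3) = -105.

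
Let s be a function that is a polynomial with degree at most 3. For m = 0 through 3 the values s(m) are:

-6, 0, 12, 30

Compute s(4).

54

First differences: 6, 12, 18. Second differences: 6, 6.
Level-2 differences are constant, so s has degree 2.
Extending the table by one column gives the next first difference 24, so s(4) = 30 + 24 = 54.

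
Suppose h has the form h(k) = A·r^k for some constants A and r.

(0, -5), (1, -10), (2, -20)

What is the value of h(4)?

Consecutive ratio: -10/(-5) = 2, and -20/(-10) = 2, so r = 2.
Then A·2^0 = -5 gives A = -5, and h(k) = -5·2^k.
h(4) = -5·2^4 = -80.

-80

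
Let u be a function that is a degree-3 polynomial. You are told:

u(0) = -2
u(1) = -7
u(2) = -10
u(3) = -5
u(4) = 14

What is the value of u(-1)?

Write u(n) = an³ + bn² + cn + d; the 5 given values yield a linear system in the 4 coefficients.
Solving, u(n) = n³ - 2n² - 4n - 2.
Then u(-1) = -1.

-1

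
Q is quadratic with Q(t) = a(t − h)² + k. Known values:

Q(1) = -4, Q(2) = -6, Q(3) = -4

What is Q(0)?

2

First differences -2, 2; second difference 4 = 2a, so a = 2.
Expanding, the t-coefficient is −2ah = -4h; matching it to the data gives h = 2, and then k = -6.
So Q(t) = 2(t − 2)² − 6.
Q(0) = 2·(-2)² − 6 = 2.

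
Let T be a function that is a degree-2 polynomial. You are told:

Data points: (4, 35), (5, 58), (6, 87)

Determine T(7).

122

Write T(k) = ak² + bk + c; the 3 given values yield a linear system in the 3 coefficients.
Solving, T(k) = 3k² - 4k + 3.
Then T(7) = 122.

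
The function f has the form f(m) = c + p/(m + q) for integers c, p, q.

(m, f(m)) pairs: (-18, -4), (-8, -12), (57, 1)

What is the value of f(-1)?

(f(m) − c)(m + q) = p for each data point; the three points give a linear system in c and q, then p follows.
Solving: c = 0, q = 3, p = 60, so f(m) = 60/(m + 3).
Then f(-1) = 0 + 60/2 = 30.

30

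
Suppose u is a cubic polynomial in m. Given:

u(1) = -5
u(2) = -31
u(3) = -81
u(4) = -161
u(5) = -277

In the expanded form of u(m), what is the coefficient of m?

-1

First differences: -26, -50, -80, -116. Second differences: -24, -30, -36. Third differences: -6, -6.
Level-3 differences are constant, so u has degree 3.
Fitting a degree-3 polynomial gives u(m) = -m³ - 6m² - m + 3.
The coefficient of m is -1.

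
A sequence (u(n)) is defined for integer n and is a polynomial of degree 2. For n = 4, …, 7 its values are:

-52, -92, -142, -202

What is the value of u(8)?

First differences: -40, -50, -60. Second differences: -10, -10.
Level-2 differences are constant, so u has degree 2.
Fitting a degree-2 polynomial gives u(n) = -5n² + 5n + 8.
Then u(8) = -272.

-272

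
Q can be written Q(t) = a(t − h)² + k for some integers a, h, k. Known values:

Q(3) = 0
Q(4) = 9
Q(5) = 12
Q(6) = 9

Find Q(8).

-15

First differences 9, 3, -3; second difference -6 = 2a, so a = -3.
Expanding, the t-coefficient is −2ah = 6h; matching it to the data gives h = 5, and then k = 12.
So Q(t) = -3(t − 5)² + 12.
Q(8) = -3·3² + 12 = -15.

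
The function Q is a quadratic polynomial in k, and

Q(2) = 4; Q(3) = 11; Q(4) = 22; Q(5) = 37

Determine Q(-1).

7

First differences: 7, 11, 15. Second differences: 4, 4.
Level-2 differences are constant, so Q has degree 2.
Fitting a degree-2 polynomial gives Q(k) = 2k² - 3k + 2.
Then Q(-1) = 7.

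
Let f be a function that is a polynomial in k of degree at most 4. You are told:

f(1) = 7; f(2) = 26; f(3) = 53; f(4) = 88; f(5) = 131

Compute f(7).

Write f(k) = ak^4 + bk³ + ck² + dk + e; the 5 given values yield a linear system in the 5 coefficients.
Solving, the top 2 coefficients vanish, and f(k) = 4k² + 7k - 4.
Then f(7) = 241.

241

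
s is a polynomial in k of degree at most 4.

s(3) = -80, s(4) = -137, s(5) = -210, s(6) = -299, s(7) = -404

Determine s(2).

-39

Write s(k) = ak^4 + bk³ + ck² + dk + e; the 5 given values yield a linear system in the 5 coefficients.
Solving, the top 2 coefficients vanish, and s(k) = -8k² - k - 5.
Then s(2) = -39.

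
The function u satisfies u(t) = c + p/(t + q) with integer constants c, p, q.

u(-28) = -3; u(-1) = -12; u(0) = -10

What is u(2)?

(u(t) − c)(t + q) = p for each data point; the three points give a linear system in c and q, then p follows.
Solving: c = -4, q = 4, p = -24, so u(t) = -4 − 24/(t + 4).
Then u(2) = -4 − 24/6 = -8.

-8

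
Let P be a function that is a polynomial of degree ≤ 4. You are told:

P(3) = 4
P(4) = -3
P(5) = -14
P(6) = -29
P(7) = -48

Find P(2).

7

First differences: -7, -11, -15, -19. Second differences: -4, -4, -4.
Level-2 differences are constant, so P has degree 2.
Fitting a degree-2 polynomial gives P(m) = -2m² + 7m + 1.
Then P(2) = 7.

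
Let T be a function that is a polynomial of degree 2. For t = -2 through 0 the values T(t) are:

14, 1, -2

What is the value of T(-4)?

Write T(t) = at² + bt + c; the 3 given values yield a linear system in the 3 coefficients.
Solving, T(t) = 5t² + 2t - 2.
Then T(-4) = 70.

70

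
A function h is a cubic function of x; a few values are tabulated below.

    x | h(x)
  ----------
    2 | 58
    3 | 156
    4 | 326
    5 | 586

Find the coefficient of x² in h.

Write h(x) = ax³ + bx² + cx + d; the 4 given values yield a linear system in the 4 coefficients.
Solving, h(x) = 3x³ + 9x² - 4x + 6.
The coefficient of x² is 9.

9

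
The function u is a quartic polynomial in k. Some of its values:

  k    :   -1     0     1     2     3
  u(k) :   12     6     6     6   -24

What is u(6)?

Write u(k) = ak^4 + bk³ + ck² + dk + e; the 5 given values yield a linear system in the 5 coefficients.
Solving, u(k) = -k^4 + k³ + 4k² - 4k + 6.
Then u(6) = -954.

-954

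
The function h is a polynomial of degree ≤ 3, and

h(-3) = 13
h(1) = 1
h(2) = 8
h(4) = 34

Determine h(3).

Write h(x) = ax³ + bx² + cx + d; the 4 given values yield a linear system in the 4 coefficients.
Solving, the leading coefficient vanishes, and h(x) = 2x² + x - 2.
Then h(3) = 19.

19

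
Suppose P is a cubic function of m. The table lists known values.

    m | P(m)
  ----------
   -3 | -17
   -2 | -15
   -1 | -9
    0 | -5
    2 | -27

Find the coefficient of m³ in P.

-1

Write P(m) = am³ + bm² + cm + d; the 5 given values yield a linear system in the 4 coefficients.
Solving, P(m) = -m³ - 4m² + m - 5.
The coefficient of m³ is -1.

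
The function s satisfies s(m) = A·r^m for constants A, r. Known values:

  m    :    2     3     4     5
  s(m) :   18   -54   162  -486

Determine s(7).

Consecutive ratio: -54/18 = -3, and 162/(-54) = -3, so r = -3.
Then A·(-3)^2 = 18 gives A = 2, and s(m) = 2·(-3)^m.
s(7) = 2·(-3)^7 = -4374.

-4374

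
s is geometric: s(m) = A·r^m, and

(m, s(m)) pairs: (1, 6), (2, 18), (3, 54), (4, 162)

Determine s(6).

1458

Consecutive ratio: 18/6 = 3, and 54/18 = 3, so r = 3.
Then A·3^1 = 6 gives A = 2, and s(m) = 2·3^m.
s(6) = 2·3^6 = 1458.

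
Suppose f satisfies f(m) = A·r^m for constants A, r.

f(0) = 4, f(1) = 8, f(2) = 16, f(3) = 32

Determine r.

2

Consecutive ratio: 8/4 = 2, and 16/8 = 2, so r = 2.
Then A·2^0 = 4 gives A = 4, and f(m) = 4·2^m.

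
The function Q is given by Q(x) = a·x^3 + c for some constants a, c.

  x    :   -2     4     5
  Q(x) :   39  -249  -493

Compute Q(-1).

11

From Q(-2) = 39 and Q(4) = -249: -8a + c = 39 and 64a + c = -249.
Subtracting: 72a = -288, so a = -4; then c = 39 − (-4)·(-8) = 7.
So Q(x) = -4x³ + 7, and Q(-1) = 11.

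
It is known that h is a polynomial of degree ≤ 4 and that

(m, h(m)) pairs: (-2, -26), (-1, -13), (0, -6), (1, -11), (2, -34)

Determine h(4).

First differences: 13, 7, -5, -23. Second differences: -6, -12, -18. Third differences: -6, -6.
Level-3 differences are constant, so h has degree 3.
Fitting a degree-3 polynomial gives h(m) = -m³ - 6m² + 2m - 6.
Then h(4) = -158.

-158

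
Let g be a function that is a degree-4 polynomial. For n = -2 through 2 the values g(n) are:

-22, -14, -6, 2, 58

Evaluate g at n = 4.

Write g(n) = an^4 + bn³ + cn² + dn + e; the 5 given values yield a linear system in the 5 coefficients.
Solving, g(n) = 2n^4 + 4n³ - 2n² + 4n - 6.
Then g(4) = 746.

746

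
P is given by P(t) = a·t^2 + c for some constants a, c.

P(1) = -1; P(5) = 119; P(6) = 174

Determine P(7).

239

From P(1) = -1 and P(5) = 119: 1a + c = -1 and 25a + c = 119.
Subtracting: 24a = 120, so a = 5; then c = -1 − 5·1 = -6.
So P(t) = 5t² − 6, and P(7) = 239.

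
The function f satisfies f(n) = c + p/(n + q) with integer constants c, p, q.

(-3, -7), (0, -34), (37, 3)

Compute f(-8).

(f(n) − c)(n + q) = p for each data point; the three points give a linear system in c and q, then p follows.
Solving: c = 2, q = -1, p = 36, so f(n) = 2 + 36/(n − 1).
Then f(-8) = 2 + 36/(-9) = -2.

-2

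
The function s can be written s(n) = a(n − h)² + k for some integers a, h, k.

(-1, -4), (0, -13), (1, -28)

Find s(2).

First differences -9, -15; second difference -6 = 2a, so a = -3.
Expanding, the n-coefficient is −2ah = 6h; matching it to the data gives h = -2, and then k = -1.
So s(n) = -3(n + 2)² − 1.
s(2) = -3·4² − 1 = -49.

-49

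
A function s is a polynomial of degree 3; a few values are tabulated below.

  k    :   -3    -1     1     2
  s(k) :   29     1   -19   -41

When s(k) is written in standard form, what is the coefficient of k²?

Write s(k) = ak³ + bk² + ck + d; the 4 given values yield a linear system in the 4 coefficients.
Solving, s(k) = -k³ - 2k² - 9k - 7.
The coefficient of k² is -2.

-2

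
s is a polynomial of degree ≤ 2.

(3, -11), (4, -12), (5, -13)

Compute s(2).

-10

First differences: -1, -1.
Level-1 differences are constant, so s has degree 1.
Fitting a degree-1 polynomial gives s(m) = -m - 8.
Then s(2) = -10.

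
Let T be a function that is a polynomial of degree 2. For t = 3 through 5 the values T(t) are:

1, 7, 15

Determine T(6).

Write T(t) = at² + bt + c; the 3 given values yield a linear system in the 3 coefficients.
Solving, T(t) = t² - t - 5.
Then T(6) = 25.

25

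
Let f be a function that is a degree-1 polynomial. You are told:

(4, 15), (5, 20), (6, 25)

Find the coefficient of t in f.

First differences: 5, 5.
Level-1 differences are constant, so f has degree 1.
Fitting a degree-1 polynomial gives f(t) = 5t - 5.
The coefficient of t is 5.

5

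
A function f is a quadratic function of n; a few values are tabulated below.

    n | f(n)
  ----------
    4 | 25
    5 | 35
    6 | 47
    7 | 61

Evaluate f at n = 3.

First differences: 10, 12, 14. Second differences: 2, 2.
Level-2 differences are constant, so f has degree 2.
Fitting a degree-2 polynomial gives f(n) = n² + n + 5.
Then f(3) = 17.

17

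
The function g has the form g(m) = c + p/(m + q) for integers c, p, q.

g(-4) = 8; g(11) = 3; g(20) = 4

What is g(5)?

-1

(g(m) − c)(m + q) = p for each data point; the three points give a linear system in c and q, then p follows.
Solving: c = 5, q = -2, p = -18, so g(m) = 5 − 18/(m − 2).
Then g(5) = 5 − 18/3 = -1.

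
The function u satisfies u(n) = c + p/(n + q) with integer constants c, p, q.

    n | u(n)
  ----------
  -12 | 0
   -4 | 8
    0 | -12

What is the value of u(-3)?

(u(n) − c)(n + q) = p for each data point; the three points give a linear system in c and q, then p follows.
Solving: c = -2, q = 2, p = -20, so u(n) = -2 − 20/(n + 2).
Then u(-3) = -2 − 20/(-1) = 18.

18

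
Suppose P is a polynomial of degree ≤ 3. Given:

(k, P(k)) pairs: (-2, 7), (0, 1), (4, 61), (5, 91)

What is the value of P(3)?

37

Write P(k) = ak³ + bk² + ck + d; the 4 given values yield a linear system in the 4 coefficients.
Solving, the leading coefficient vanishes, and P(k) = 3k² + 3k + 1.
Then P(3) = 37.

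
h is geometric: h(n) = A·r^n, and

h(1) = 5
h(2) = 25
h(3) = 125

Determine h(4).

Consecutive ratio: 25/5 = 5, and 125/25 = 5, so r = 5.
Then A·5^1 = 5 gives A = 1, and h(n) = 1·5^n.
h(4) = 1·5^4 = 625.

625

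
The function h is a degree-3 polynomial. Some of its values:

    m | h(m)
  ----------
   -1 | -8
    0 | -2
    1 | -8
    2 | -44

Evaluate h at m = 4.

Write h(m) = am³ + bm² + cm + d; the 4 given values yield a linear system in the 4 coefficients.
Solving, h(m) = -3m³ - 6m² + 3m - 2.
Then h(4) = -278.

-278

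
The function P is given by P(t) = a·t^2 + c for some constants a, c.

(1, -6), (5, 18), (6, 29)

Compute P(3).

2

From P(1) = -6 and P(5) = 18: 1a + c = -6 and 25a + c = 18.
Subtracting: 24a = 24, so a = 1; then c = -6 − 1·1 = -7.
So P(t) = 1t² − 7, and P(3) = 2.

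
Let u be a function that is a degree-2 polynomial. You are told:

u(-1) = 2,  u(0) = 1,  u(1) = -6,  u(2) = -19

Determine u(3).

First differences: -1, -7, -13. Second differences: -6, -6.
Level-2 differences are constant, so u has degree 2.
Fitting a degree-2 polynomial gives u(k) = -3k² - 4k + 1.
Then u(3) = -38.

-38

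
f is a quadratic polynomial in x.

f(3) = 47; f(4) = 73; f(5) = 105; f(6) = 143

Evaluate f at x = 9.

293

First differences: 26, 32, 38. Second differences: 6, 6.
Level-2 differences are constant, so f has degree 2.
Fitting a degree-2 polynomial gives f(x) = 3x² + 5x + 5.
Then f(9) = 293.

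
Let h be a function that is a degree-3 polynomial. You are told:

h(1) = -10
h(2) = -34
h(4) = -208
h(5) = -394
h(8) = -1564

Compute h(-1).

2

Write h(x) = ax³ + bx² + cx + d; the 5 given values yield a linear system in the 4 coefficients.
Solving, h(x) = -3x³ - 3x - 4.
Then h(-1) = 2.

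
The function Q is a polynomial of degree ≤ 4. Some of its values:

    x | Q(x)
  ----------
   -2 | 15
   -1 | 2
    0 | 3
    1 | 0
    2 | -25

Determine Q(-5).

318

First differences: -13, 1, -3, -25. Second differences: 14, -4, -22. Third differences: -18, -18.
Level-3 differences are constant, so Q has degree 3.
Fitting a degree-3 polynomial gives Q(x) = -3x³ - 2x² + 2x + 3.
Then Q(-5) = 318.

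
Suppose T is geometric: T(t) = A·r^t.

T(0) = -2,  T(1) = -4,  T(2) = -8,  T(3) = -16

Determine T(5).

-64

Consecutive ratio: -4/(-2) = 2, and -8/(-4) = 2, so r = 2.
Then A·2^0 = -2 gives A = -2, and T(t) = -2·2^t.
T(5) = -2·2^5 = -64.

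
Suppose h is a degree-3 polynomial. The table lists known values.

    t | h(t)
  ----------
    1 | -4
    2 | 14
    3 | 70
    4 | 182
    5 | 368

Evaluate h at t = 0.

-2

First differences: 18, 56, 112, 186. Second differences: 38, 56, 74. Third differences: 18, 18.
Level-3 differences are constant, so h has degree 3.
Fitting a degree-3 polynomial gives h(t) = 3t³ + t² - 6t - 2.
Then h(0) = -2.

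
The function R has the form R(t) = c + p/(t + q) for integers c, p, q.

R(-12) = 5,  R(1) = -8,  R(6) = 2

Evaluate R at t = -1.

(R(t) − c)(t + q) = p for each data point; the three points give a linear system in c and q, then p follows.
Solving: c = 4, q = 0, p = -12, so R(t) = 4 − 12/(t + 0).
Then R(-1) = 4 − 12/(-1) = 16.

16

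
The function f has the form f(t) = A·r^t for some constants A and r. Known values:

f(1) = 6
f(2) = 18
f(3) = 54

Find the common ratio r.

3

Consecutive ratio: 18/6 = 3, and 54/18 = 3, so r = 3.
Then A·3^1 = 6 gives A = 2, and f(t) = 2·3^t.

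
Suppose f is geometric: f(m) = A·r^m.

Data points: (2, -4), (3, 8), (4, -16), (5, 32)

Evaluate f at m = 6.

-64

Consecutive ratio: 8/(-4) = -2, and -16/8 = -2, so r = -2.
Then A·(-2)^2 = -4 gives A = -1, and f(m) = -1·(-2)^m.
f(6) = -1·(-2)^6 = -64.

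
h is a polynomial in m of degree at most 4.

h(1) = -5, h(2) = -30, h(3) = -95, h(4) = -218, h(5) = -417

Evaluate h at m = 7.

-1115

Write h(m) = am^4 + bm³ + cm² + dm + e; the 5 given values yield a linear system in the 5 coefficients.
Solving, the leading coefficient vanishes, and h(m) = -3m³ - 2m² + 2m - 2.
Then h(7) = -1115.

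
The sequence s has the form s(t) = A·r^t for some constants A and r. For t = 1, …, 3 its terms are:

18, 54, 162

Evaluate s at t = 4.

486

Consecutive ratio: 54/18 = 3, and 162/54 = 3, so r = 3.
Then A·3^1 = 18 gives A = 6, and s(t) = 6·3^t.
s(4) = 6·3^4 = 486.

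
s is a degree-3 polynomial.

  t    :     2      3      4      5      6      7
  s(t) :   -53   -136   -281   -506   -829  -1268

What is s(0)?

-1

First differences: -83, -145, -225, -323, -439. Second differences: -62, -80, -98, -116. Third differences: -18, -18, -18.
Level-3 differences are constant, so s has degree 3.
Fitting a degree-3 polynomial gives s(t) = -3t³ - 4t² - 6t - 1.
The constant term is s(0) = -1.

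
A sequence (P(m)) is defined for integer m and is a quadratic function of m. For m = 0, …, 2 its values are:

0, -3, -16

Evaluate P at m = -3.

-51

Write P(m) = am² + bm + c; the 3 given values yield a linear system in the 3 coefficients.
Solving, P(m) = -5m² + 2m.
Then P(-3) = -51.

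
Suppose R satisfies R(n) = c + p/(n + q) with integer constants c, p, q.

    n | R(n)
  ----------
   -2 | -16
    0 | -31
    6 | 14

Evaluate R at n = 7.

(R(n) − c)(n + q) = p for each data point; the three points give a linear system in c and q, then p follows.
Solving: c = -1, q = -2, p = 60, so R(n) = -1 + 60/(n − 2).
Then R(7) = -1 + 60/5 = 11.

11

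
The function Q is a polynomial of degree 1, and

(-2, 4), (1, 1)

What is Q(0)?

2

Write Q(m) = am + b; the 2 given values yield a linear system in the 2 coefficients.
Solving, Q(m) = -m + 2.
Then Q(0) = 2.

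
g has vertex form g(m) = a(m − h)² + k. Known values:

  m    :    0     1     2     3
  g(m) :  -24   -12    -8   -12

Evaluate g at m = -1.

First differences 12, 4, -4; second difference -8 = 2a, so a = -4.
Expanding, the m-coefficient is −2ah = 8h; matching it to the data gives h = 2, and then k = -8.
So g(m) = -4(m − 2)² − 8.
g(-1) = -4·(-3)² − 8 = -44.

-44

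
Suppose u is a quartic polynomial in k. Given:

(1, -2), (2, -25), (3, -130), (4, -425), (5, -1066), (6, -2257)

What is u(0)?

Write u(k) = ak^4 + bk³ + ck² + dk + e; the 6 given values yield a linear system in the 5 coefficients.
Solving, u(k) = -2k^4 + 2k³ - 3k² + 2k - 1.
The constant term is u(0) = -1.

-1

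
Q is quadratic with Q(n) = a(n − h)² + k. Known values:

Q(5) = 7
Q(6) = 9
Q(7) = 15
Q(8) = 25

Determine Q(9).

39

First differences 2, 6, 10; second difference 4 = 2a, so a = 2.
Expanding, the n-coefficient is −2ah = -4h; matching it to the data gives h = 5, and then k = 7.
So Q(n) = 2(n − 5)² + 7.
Q(9) = 2·4² + 7 = 39.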